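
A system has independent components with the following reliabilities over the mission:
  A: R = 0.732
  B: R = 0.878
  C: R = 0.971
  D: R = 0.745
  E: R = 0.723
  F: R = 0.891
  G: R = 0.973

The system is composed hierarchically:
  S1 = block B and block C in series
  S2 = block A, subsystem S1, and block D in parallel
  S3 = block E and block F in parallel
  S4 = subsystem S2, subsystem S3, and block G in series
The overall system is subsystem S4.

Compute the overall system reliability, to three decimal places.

Series (B and C): 0.87800 × 0.97100 = 0.85254
Parallel (A, [0.85254], and D): 1 − (1 − 0.73200)(1 − 0.85254)(1 − 0.74500) = 0.98992
Parallel (E and F): 1 − (1 − 0.72300)(1 − 0.89100) = 0.96981
Series ([0.98992], [0.96981], and G): 0.98992 × 0.96981 × 0.97300 = 0.934

0.934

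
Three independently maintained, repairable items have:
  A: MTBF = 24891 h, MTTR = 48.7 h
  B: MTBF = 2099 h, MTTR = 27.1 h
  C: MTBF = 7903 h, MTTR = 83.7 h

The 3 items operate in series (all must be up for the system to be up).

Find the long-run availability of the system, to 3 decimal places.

0.975

A(A) = MTBF/(MTBF+MTTR) = 24891/(24891+48.7) = 0.998047
A(B) = MTBF/(MTBF+MTTR) = 2099/(2099+27.1) = 0.987254
A(C) = MTBF/(MTBF+MTTR) = 7903/(7903+83.7) = 0.989520
Series availability: 0.998047 × 0.987254 × 0.989520 = 0.975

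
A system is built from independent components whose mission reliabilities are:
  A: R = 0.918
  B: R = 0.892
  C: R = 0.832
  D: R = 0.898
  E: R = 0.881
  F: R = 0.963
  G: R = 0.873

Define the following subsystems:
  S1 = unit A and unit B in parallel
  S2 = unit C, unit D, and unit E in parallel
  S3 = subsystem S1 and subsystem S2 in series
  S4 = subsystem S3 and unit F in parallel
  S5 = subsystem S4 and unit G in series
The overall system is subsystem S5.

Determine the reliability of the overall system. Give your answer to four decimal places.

0.8726

Parallel (A and B): 1 − (1 − 0.918000)(1 − 0.892000) = 0.991144
Parallel (C, D, and E): 1 − (1 − 0.832000)(1 − 0.898000)(1 − 0.881000) = 0.997961
Series ([0.991144] and [0.997961]): 0.991144 × 0.997961 = 0.989123
Parallel ([0.989123] and F): 1 − (1 − 0.989123)(1 − 0.963000) = 0.999598
Series ([0.999598] and G): 0.999598 × 0.873000 = 0.8726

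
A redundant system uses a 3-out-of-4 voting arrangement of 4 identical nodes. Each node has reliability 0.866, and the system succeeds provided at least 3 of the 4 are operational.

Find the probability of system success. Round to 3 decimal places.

0.911

R = Σ_{i=3}^{4} C(4,i) p^i (1−p)^{4−i} with p = 0.866
C(4,3)·0.866^3·0.134^1 = 0.34811
C(4,4)·0.866^4·0.134^0 = 0.56243
Sum = 0.911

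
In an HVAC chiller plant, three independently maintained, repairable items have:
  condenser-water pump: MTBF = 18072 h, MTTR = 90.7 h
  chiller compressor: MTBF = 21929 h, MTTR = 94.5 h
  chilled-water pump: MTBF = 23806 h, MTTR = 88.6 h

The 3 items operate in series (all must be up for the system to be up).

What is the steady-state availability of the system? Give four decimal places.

0.9871

A(condenser-water pump) = MTBF/(MTBF+MTTR) = 18072/(18072+90.7) = 0.995006
A(chiller compressor) = MTBF/(MTBF+MTTR) = 21929/(21929+94.5) = 0.995709
A(chilled-water pump) = MTBF/(MTBF+MTTR) = 23806/(23806+88.6) = 0.996292
Series availability: 0.995006 × 0.995709 × 0.996292 = 0.9871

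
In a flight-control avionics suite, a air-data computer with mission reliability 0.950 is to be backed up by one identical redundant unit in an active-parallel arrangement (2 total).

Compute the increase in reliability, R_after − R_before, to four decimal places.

R_before = 0.950
R_after = 1 − (1 − 0.950)^2 = 0.9975
ΔR = 0.9975 − 0.950 = 0.0475

0.0475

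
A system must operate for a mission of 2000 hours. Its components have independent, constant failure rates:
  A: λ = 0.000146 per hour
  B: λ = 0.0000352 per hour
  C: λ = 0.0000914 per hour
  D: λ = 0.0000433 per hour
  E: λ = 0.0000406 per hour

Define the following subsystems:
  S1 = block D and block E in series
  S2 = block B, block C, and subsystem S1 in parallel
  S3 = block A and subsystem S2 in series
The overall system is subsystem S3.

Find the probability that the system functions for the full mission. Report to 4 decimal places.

0.7455

R(A) = exp(−0.000146 × 2000) = 0.746769
R(B) = exp(−0.0000352 × 2000) = 0.932021
R(C) = exp(−0.0000914 × 2000) = 0.832935
R(D) = exp(−0.0000433 × 2000) = 0.917044
R(E) = exp(−0.0000406 × 2000) = 0.922009
Series (D and E): 0.917044 × 0.922009 = 0.845523
Parallel (B, C, and [0.845523]): 1 − (1 − 0.932021)(1 − 0.832935)(1 − 0.845523) = 0.998246
Series (A and [0.998246]): 0.746769 × 0.998246 = 0.7455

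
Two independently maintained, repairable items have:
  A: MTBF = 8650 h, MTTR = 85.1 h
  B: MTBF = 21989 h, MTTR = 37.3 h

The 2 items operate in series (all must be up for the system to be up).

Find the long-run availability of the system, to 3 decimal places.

A(A) = MTBF/(MTBF+MTTR) = 8650/(8650+85.1) = 0.990258
A(B) = MTBF/(MTBF+MTTR) = 21989/(21989+37.3) = 0.998307
Series availability: 0.990258 × 0.998307 = 0.989

0.989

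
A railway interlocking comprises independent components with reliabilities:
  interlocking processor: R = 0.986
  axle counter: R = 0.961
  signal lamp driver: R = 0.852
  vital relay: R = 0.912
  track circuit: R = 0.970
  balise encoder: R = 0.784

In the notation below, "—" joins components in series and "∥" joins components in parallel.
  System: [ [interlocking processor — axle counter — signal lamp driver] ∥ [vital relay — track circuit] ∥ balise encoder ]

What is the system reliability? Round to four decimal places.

0.9952

Series (interlocking processor, axle counter, and signal lamp driver): 0.986000 × 0.961000 × 0.852000 = 0.807309
Series (vital relay and track circuit): 0.912000 × 0.970000 = 0.884640
Parallel ([0.807309], [0.884640], and balise encoder): 1 − (1 − 0.807309)(1 − 0.884640)(1 − 0.784000) = 0.9952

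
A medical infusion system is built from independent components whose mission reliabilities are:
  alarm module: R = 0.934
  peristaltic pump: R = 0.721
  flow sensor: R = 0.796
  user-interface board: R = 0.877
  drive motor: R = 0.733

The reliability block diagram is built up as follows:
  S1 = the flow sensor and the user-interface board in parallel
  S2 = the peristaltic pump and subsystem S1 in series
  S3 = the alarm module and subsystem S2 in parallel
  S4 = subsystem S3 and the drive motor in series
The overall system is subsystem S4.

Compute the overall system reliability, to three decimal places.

Parallel (flow sensor and user-interface board): 1 − (1 − 0.79600)(1 − 0.87700) = 0.97491
Series (peristaltic pump and [0.97491]): 0.72100 × 0.97491 = 0.70291
Parallel (alarm module and [0.70291]): 1 − (1 − 0.93400)(1 − 0.70291) = 0.98039
Series ([0.98039] and drive motor): 0.98039 × 0.73300 = 0.719

0.719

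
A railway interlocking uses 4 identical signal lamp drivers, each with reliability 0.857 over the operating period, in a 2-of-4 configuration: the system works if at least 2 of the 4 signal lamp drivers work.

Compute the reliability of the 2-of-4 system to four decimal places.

R = Σ_{i=2}^{4} C(4,i) p^i (1−p)^{4−i} with p = 0.857
C(4,2)·0.857^2·0.143^2 = 0.090112
C(4,3)·0.857^3·0.143^1 = 0.360030
C(4,4)·0.857^4·0.143^0 = 0.539415
Sum = 0.9896

0.9896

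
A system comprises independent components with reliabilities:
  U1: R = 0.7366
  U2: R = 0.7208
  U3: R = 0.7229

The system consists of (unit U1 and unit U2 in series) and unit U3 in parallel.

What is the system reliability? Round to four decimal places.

0.8700

Series (U1 and U2): 0.736600 × 0.720800 = 0.530941
Parallel ([0.530941] and U3): 1 − (1 − 0.530941)(1 − 0.722900) = 0.8700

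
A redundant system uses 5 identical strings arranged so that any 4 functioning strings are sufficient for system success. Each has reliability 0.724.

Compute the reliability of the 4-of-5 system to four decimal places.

0.5781

R = Σ_{i=4}^{5} C(5,i) p^i (1−p)^{5−i} with p = 0.724
C(5,4)·0.724^4·0.276^1 = 0.379169
C(5,5)·0.724^5·0.276^0 = 0.198927
Sum = 0.5781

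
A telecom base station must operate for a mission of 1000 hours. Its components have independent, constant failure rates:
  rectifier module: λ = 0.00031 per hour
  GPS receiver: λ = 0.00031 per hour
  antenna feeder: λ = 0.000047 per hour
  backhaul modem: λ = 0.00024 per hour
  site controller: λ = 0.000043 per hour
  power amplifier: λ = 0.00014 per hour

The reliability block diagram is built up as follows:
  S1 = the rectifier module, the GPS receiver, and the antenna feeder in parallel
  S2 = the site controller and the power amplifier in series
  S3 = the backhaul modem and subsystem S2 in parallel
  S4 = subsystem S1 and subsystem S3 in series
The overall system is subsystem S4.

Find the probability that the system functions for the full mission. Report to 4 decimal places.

R(rectifier module) = exp(−0.00031 × 1000) = 0.733447
R(GPS receiver) = exp(−0.00031 × 1000) = 0.733447
R(antenna feeder) = exp(−0.000047 × 1000) = 0.954087
R(backhaul modem) = exp(−0.00024 × 1000) = 0.786628
R(site controller) = exp(−0.000043 × 1000) = 0.957911
R(power amplifier) = exp(−0.00014 × 1000) = 0.869358
Parallel (rectifier module, GPS receiver, and antenna feeder): 1 − (1 − 0.733447)(1 − 0.733447)(1 − 0.954087) = 0.996738
Series (site controller and power amplifier): 0.957911 × 0.869358 = 0.832768
Parallel (backhaul modem and [0.832768]): 1 − (1 − 0.786628)(1 − 0.832768) = 0.964317
Series ([0.996738] and [0.964317]): 0.996738 × 0.964317 = 0.9612

0.9612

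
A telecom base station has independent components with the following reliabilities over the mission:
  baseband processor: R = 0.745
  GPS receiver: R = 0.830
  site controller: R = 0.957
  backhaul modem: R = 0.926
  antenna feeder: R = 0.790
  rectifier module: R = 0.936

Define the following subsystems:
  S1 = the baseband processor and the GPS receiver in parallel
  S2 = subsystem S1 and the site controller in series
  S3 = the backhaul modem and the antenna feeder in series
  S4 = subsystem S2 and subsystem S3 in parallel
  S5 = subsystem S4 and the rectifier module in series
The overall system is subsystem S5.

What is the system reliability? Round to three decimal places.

0.915

Parallel (baseband processor and GPS receiver): 1 − (1 − 0.74500)(1 − 0.83000) = 0.95665
Series ([0.95665] and site controller): 0.95665 × 0.95700 = 0.91551
Series (backhaul modem and antenna feeder): 0.92600 × 0.79000 = 0.73154
Parallel ([0.91551] and [0.73154]): 1 − (1 − 0.91551)(1 − 0.73154) = 0.97732
Series ([0.97732] and rectifier module): 0.97732 × 0.93600 = 0.915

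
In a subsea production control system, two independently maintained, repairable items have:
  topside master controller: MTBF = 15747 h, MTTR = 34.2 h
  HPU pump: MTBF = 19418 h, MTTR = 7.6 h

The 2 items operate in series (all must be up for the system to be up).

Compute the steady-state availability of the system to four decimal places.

A(topside master controller) = MTBF/(MTBF+MTTR) = 15747/(15747+34.2) = 0.997833
A(HPU pump) = MTBF/(MTBF+MTTR) = 19418/(19418+7.6) = 0.999609
Series availability: 0.997833 × 0.999609 = 0.9974

0.9974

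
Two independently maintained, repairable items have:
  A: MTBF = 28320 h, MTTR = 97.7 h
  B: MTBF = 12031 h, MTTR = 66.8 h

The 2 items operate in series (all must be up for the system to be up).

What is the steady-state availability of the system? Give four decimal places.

A(A) = MTBF/(MTBF+MTTR) = 28320/(28320+97.7) = 0.996562
A(B) = MTBF/(MTBF+MTTR) = 12031/(12031+66.8) = 0.994478
Series availability: 0.996562 × 0.994478 = 0.9911

0.9911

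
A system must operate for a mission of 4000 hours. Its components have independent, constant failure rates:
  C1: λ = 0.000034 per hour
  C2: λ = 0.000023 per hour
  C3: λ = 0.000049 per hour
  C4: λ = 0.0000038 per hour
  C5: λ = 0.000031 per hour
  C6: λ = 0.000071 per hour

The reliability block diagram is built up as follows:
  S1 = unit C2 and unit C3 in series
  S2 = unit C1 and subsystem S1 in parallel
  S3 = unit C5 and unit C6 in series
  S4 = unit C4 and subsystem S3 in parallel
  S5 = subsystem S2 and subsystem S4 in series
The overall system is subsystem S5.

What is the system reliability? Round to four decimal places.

0.9633

R(C1) = exp(−0.000034 × 4000) = 0.872843
R(C2) = exp(−0.000023 × 4000) = 0.912105
R(C3) = exp(−0.000049 × 4000) = 0.822012
R(C4) = exp(−0.0000038 × 4000) = 0.984915
R(C5) = exp(−0.000031 × 4000) = 0.883380
R(C6) = exp(−0.000071 × 4000) = 0.752767
Series (C2 and C3): 0.912105 × 0.822012 = 0.749761
Parallel (C1 and [0.749761]): 1 − (1 − 0.872843)(1 − 0.749761) = 0.968180
Series (C5 and C6): 0.883380 × 0.752767 = 0.664979
Parallel (C4 and [0.664979]): 1 − (1 − 0.984915)(1 − 0.664979) = 0.994946
Series ([0.968180] and [0.994946]): 0.968180 × 0.994946 = 0.9633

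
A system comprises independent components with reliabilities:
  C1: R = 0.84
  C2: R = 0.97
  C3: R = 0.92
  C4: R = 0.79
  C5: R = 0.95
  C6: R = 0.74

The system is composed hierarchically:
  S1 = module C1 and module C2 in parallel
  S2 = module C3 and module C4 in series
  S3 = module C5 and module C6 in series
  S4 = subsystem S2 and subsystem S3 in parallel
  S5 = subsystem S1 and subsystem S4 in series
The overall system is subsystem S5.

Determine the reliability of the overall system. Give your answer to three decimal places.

0.914

Parallel (C1 and C2): 1 − (1 − 0.84000)(1 − 0.97000) = 0.99520
Series (C3 and C4): 0.92000 × 0.79000 = 0.72680
Series (C5 and C6): 0.95000 × 0.74000 = 0.70300
Parallel ([0.72680] and [0.70300]): 1 − (1 − 0.72680)(1 − 0.70300) = 0.91886
Series ([0.99520] and [0.91886]): 0.99520 × 0.91886 = 0.914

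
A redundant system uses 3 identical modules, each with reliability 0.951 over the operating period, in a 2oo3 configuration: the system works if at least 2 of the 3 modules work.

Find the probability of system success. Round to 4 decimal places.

0.9930

R = Σ_{i=2}^{3} C(3,i) p^i (1−p)^{3−i} with p = 0.951
C(3,2)·0.951^2·0.049^1 = 0.132947
C(3,3)·0.951^3·0.049^0 = 0.860085
Sum = 0.9930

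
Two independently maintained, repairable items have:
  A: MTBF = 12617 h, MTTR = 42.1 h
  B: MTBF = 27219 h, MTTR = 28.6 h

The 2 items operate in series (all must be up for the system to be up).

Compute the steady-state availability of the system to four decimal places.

A(A) = MTBF/(MTBF+MTTR) = 12617/(12617+42.1) = 0.996674
A(B) = MTBF/(MTBF+MTTR) = 27219/(27219+28.6) = 0.998950
Series availability: 0.996674 × 0.998950 = 0.9956

0.9956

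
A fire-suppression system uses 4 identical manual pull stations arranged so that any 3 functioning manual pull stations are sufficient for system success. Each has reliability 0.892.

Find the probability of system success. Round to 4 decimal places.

R = Σ_{i=3}^{4} C(4,i) p^i (1−p)^{4−i} with p = 0.892
C(4,3)·0.892^3·0.108^1 = 0.306604
C(4,4)·0.892^4·0.108^0 = 0.633081
Sum = 0.9397

0.9397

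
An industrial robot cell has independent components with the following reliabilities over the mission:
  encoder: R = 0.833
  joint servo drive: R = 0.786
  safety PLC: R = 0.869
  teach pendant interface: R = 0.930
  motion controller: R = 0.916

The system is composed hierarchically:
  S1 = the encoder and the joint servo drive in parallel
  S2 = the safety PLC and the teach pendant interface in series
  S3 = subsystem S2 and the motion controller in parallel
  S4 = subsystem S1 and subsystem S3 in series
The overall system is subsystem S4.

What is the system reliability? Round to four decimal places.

0.9487

Parallel (encoder and joint servo drive): 1 − (1 − 0.833000)(1 − 0.786000) = 0.964262
Series (safety PLC and teach pendant interface): 0.869000 × 0.930000 = 0.808170
Parallel ([0.808170] and motion controller): 1 − (1 − 0.808170)(1 − 0.916000) = 0.983886
Series ([0.964262] and [0.983886]): 0.964262 × 0.983886 = 0.9487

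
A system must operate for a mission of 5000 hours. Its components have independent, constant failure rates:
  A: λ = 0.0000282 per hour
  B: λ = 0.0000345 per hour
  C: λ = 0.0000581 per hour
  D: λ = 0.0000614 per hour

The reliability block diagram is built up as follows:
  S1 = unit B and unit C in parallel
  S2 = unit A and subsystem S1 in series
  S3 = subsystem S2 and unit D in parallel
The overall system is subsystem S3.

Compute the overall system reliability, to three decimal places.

0.956

R(A) = exp(−0.0000282 × 5000) = 0.86849
R(B) = exp(−0.0000345 × 5000) = 0.84156
R(C) = exp(−0.0000581 × 5000) = 0.74789
R(D) = exp(−0.0000614 × 5000) = 0.73565
Parallel (B and C): 1 − (1 − 0.84156)(1 − 0.74789) = 0.96006
Series (A and [0.96006]): 0.86849 × 0.96006 = 0.83380
Parallel ([0.83380] and D): 1 − (1 − 0.83380)(1 − 0.73565) = 0.956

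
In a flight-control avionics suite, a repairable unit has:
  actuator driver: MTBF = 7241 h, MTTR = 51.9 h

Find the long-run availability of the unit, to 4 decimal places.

A(actuator driver) = MTBF/(MTBF+MTTR) = 7241/(7241+51.9) = 0.9929

0.9929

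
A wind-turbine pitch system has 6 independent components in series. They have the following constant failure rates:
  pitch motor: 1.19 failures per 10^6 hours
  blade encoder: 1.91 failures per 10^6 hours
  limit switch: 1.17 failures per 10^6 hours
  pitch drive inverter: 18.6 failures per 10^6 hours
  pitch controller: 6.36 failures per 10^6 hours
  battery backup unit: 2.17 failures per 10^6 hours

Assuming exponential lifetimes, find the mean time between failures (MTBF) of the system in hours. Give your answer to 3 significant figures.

31800

Series of exponential components: λ_sys = Σ λ_i
λ_sys = 0.00000119 + 0.00000191 + 0.00000117 + 0.0000186 + 0.00000636 + 0.00000217 = 3.1400e-05 /h
MTBF = 1 / λ_sys = 31800 h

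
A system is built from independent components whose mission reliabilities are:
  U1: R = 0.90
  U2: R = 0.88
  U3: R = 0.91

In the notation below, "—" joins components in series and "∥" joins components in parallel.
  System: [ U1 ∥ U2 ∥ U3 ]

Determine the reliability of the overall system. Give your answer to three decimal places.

0.999

Parallel (U1, U2, and U3): 1 − (1 − 0.90000)(1 − 0.88000)(1 − 0.91000) = 0.999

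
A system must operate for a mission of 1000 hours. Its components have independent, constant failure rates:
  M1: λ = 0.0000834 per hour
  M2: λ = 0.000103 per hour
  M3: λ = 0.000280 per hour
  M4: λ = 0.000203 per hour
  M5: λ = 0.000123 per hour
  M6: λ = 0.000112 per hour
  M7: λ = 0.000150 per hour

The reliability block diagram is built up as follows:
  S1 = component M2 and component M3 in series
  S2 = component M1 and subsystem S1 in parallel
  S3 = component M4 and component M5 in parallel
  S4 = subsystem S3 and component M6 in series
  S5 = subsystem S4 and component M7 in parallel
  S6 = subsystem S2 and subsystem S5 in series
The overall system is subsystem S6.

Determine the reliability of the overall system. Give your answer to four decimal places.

0.9576

R(M1) = exp(−0.0000834 × 1000) = 0.919983
R(M2) = exp(−0.000103 × 1000) = 0.902127
R(M3) = exp(−0.000280 × 1000) = 0.755784
R(M4) = exp(−0.000203 × 1000) = 0.816278
R(M5) = exp(−0.000123 × 1000) = 0.884264
R(M6) = exp(−0.000112 × 1000) = 0.894044
R(M7) = exp(−0.000150 × 1000) = 0.860708
Series (M2 and M3): 0.902127 × 0.755784 = 0.681813
Parallel (M1 and [0.681813]): 1 − (1 − 0.919983)(1 − 0.681813) = 0.974540
Parallel (M4 and M5): 1 − (1 − 0.816278)(1 − 0.884264) = 0.978737
Series ([0.978737] and M6): 0.978737 × 0.894044 = 0.875034
Parallel ([0.875034] and M7): 1 − (1 − 0.875034)(1 − 0.860708) = 0.982593
Series ([0.974540] and [0.982593]): 0.974540 × 0.982593 = 0.9576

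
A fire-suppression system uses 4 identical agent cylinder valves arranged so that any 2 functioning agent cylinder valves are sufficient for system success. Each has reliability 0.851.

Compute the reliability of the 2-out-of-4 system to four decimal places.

0.9882

R = Σ_{i=2}^{4} C(4,i) p^i (1−p)^{4−i} with p = 0.851
C(4,2)·0.851^2·0.149^2 = 0.096468
C(4,3)·0.851^3·0.149^1 = 0.367312
C(4,4)·0.851^4·0.149^0 = 0.524467
Sum = 0.9882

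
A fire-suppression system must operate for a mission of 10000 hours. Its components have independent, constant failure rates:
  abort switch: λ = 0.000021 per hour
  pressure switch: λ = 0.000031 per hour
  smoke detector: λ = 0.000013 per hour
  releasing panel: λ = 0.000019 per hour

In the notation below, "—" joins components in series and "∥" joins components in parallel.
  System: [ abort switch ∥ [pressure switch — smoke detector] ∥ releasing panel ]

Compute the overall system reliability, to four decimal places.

0.9883

R(abort switch) = exp(−0.000021 × 10000) = 0.810584
R(pressure switch) = exp(−0.000031 × 10000) = 0.733447
R(smoke detector) = exp(−0.000013 × 10000) = 0.878095
R(releasing panel) = exp(−0.000019 × 10000) = 0.826959
Series (pressure switch and smoke detector): 0.733447 × 0.878095 = 0.644036
Parallel (abort switch, [0.644036], and releasing panel): 1 − (1 − 0.810584)(1 − 0.644036)(1 − 0.826959) = 0.9883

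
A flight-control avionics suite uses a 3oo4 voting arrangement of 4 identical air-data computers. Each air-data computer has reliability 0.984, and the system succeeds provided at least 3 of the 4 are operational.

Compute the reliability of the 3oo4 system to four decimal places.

0.9985

R = Σ_{i=3}^{4} C(4,i) p^i (1−p)^{4−i} with p = 0.984
C(4,3)·0.984^3·0.016^1 = 0.060977
C(4,4)·0.984^4·0.016^0 = 0.937520
Sum = 0.9985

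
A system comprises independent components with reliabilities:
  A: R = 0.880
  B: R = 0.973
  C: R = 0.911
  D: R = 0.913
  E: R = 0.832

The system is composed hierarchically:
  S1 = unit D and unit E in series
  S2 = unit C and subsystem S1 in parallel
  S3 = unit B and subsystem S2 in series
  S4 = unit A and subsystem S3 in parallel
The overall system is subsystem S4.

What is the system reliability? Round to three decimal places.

0.994

Series (D and E): 0.91300 × 0.83200 = 0.75962
Parallel (C and [0.75962]): 1 − (1 − 0.91100)(1 − 0.75962) = 0.97861
Series (B and [0.97861]): 0.97300 × 0.97861 = 0.95219
Parallel (A and [0.95219]): 1 − (1 − 0.88000)(1 − 0.95219) = 0.994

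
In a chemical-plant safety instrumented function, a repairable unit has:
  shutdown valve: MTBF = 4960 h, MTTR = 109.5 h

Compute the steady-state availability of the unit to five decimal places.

0.97840

A(shutdown valve) = MTBF/(MTBF+MTTR) = 4960/(4960+109.5) = 0.97840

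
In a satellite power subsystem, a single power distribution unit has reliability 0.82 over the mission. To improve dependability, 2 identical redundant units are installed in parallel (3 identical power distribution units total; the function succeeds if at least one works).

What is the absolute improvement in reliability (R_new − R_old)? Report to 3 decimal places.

0.174

R_before = 0.82
R_after = 1 − (1 − 0.82)^3 = 0.994
ΔR = 0.994 − 0.82 = 0.174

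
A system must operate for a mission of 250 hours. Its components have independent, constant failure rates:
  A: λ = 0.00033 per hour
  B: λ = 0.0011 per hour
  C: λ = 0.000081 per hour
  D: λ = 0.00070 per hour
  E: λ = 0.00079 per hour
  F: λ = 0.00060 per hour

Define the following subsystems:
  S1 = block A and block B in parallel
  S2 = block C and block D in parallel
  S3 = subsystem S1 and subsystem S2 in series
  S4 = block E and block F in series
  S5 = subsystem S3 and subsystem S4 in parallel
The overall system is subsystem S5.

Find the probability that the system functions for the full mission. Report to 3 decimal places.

0.993

R(A) = exp(−0.00033 × 250) = 0.92081
R(B) = exp(−0.0011 × 250) = 0.75957
R(C) = exp(−0.000081 × 250) = 0.97995
R(D) = exp(−0.00070 × 250) = 0.83946
R(E) = exp(−0.00079 × 250) = 0.82078
R(F) = exp(−0.00060 × 250) = 0.86071
Parallel (A and B): 1 − (1 − 0.92081)(1 − 0.75957) = 0.98096
Parallel (C and D): 1 − (1 − 0.97995)(1 − 0.83946) = 0.99678
Series ([0.98096] and [0.99678]): 0.98096 × 0.99678 = 0.97780
Series (E and F): 0.82078 × 0.86071 = 0.70645
Parallel ([0.97780] and [0.70645]): 1 − (1 − 0.97780)(1 − 0.70645) = 0.993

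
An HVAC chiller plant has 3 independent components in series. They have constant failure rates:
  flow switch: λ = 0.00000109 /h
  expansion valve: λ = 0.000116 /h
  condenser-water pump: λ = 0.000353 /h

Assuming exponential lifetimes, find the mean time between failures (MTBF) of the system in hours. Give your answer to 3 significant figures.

Series of exponential components: λ_sys = Σ λ_i
λ_sys = 0.00000109 + 0.000116 + 0.000353 = 4.7009e-04 /h
MTBF = 1 / λ_sys = 2130 h

2130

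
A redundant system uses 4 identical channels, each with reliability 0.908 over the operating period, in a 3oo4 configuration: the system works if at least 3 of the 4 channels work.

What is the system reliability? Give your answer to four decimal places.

R = Σ_{i=3}^{4} C(4,i) p^i (1−p)^{4−i} with p = 0.908
C(4,3)·0.908^3·0.092^1 = 0.275490
C(4,4)·0.908^4·0.092^0 = 0.679741
Sum = 0.9552

0.9552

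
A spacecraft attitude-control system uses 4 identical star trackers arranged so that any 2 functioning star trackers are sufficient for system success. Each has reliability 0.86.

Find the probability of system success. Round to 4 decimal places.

0.9902

R = Σ_{i=2}^{4} C(4,i) p^i (1−p)^{4−i} with p = 0.86
C(4,2)·0.86^2·0.14^2 = 0.086977
C(4,3)·0.86^3·0.14^1 = 0.356191
C(4,4)·0.86^4·0.14^0 = 0.547008
Sum = 0.9902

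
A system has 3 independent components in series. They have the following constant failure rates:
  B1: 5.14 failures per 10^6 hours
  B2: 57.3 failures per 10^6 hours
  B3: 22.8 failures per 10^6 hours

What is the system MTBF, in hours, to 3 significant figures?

Series of exponential components: λ_sys = Σ λ_i
λ_sys = 0.00000514 + 0.0000573 + 0.0000228 = 8.5240e-05 /h
MTBF = 1 / λ_sys = 11700 h

11700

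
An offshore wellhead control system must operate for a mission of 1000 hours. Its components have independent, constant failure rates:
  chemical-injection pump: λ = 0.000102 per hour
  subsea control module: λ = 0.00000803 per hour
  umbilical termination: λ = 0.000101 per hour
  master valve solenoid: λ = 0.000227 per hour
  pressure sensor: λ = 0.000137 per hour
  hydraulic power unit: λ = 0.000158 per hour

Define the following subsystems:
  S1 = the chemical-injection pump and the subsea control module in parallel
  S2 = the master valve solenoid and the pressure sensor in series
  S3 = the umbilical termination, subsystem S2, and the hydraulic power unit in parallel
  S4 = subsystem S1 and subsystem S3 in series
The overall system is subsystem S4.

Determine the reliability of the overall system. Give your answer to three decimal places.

0.995

R(chemical-injection pump) = exp(−0.000102 × 1000) = 0.90303
R(subsea control module) = exp(−0.00000803 × 1000) = 0.99200
R(umbilical termination) = exp(−0.000101 × 1000) = 0.90393
R(master valve solenoid) = exp(−0.000227 × 1000) = 0.79692
R(pressure sensor) = exp(−0.000137 × 1000) = 0.87197
R(hydraulic power unit) = exp(−0.000158 × 1000) = 0.85385
Parallel (chemical-injection pump and subsea control module): 1 − (1 − 0.90303)(1 − 0.99200) = 0.99922
Series (master valve solenoid and pressure sensor): 0.79692 × 0.87197 = 0.69489
Parallel (umbilical termination, [0.69489], and hydraulic power unit): 1 − (1 − 0.90393)(1 − 0.69489)(1 − 0.85385) = 0.99572
Series ([0.99922] and [0.99572]): 0.99922 × 0.99572 = 0.995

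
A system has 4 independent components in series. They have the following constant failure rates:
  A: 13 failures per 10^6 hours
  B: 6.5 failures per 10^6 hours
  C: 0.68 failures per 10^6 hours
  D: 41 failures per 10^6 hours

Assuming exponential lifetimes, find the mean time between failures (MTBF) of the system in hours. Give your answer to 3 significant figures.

Series of exponential components: λ_sys = Σ λ_i
λ_sys = 0.000013 + 0.0000065 + 0.00000068 + 0.000041 = 6.1180e-05 /h
MTBF = 1 / λ_sys = 16300 h

16300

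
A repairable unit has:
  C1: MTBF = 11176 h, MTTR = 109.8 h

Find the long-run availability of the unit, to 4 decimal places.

0.9903

A(C1) = MTBF/(MTBF+MTTR) = 11176/(11176+109.8) = 0.9903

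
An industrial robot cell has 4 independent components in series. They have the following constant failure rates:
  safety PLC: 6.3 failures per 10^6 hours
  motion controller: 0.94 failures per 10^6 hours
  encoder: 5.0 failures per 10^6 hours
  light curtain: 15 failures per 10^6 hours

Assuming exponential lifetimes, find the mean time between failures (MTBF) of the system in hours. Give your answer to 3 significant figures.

Series of exponential components: λ_sys = Σ λ_i
λ_sys = 0.0000063 + 0.00000094 + 0.0000050 + 0.000015 = 2.7240e-05 /h
MTBF = 1 / λ_sys = 36700 h

36700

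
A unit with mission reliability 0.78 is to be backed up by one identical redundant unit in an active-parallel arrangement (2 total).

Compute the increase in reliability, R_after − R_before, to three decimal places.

R_before = 0.78
R_after = 1 − (1 − 0.78)^2 = 0.952
ΔR = 0.952 − 0.78 = 0.172

0.172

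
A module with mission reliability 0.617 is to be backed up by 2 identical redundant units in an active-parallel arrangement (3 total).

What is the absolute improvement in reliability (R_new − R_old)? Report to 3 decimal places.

R_before = 0.617
R_after = 1 − (1 − 0.617)^3 = 0.944
ΔR = 0.944 − 0.617 = 0.327

0.327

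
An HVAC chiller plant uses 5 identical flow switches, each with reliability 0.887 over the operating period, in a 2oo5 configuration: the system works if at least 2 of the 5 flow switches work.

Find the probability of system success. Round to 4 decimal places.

0.9993

R = Σ_{i=2}^{5} C(5,i) p^i (1−p)^{5−i} with p = 0.887
C(5,2)·0.887^2·0.113^3 = 0.011352
C(5,3)·0.887^3·0.113^2 = 0.089110
C(5,4)·0.887^4·0.113^1 = 0.349738
C(5,5)·0.887^5·0.113^0 = 0.549058
Sum = 0.9993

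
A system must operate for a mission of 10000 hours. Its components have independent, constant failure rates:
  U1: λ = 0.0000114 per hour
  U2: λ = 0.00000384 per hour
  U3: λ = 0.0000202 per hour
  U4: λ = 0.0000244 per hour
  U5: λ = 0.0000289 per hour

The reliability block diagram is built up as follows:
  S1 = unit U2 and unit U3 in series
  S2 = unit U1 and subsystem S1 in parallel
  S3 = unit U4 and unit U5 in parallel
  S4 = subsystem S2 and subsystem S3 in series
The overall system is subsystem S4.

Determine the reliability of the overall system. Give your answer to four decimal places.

0.9239

R(U1) = exp(−0.0000114 × 10000) = 0.892258
R(U2) = exp(−0.00000384 × 10000) = 0.962328
R(U3) = exp(−0.0000202 × 10000) = 0.817095
R(U4) = exp(−0.0000244 × 10000) = 0.783488
R(U5) = exp(−0.0000289 × 10000) = 0.749012
Series (U2 and U3): 0.962328 × 0.817095 = 0.786313
Parallel (U1 and [0.786313]): 1 − (1 − 0.892258)(1 − 0.786313) = 0.976977
Parallel (U4 and U5): 1 − (1 − 0.783488)(1 − 0.749012) = 0.945658
Series ([0.976977] and [0.945658]): 0.976977 × 0.945658 = 0.9239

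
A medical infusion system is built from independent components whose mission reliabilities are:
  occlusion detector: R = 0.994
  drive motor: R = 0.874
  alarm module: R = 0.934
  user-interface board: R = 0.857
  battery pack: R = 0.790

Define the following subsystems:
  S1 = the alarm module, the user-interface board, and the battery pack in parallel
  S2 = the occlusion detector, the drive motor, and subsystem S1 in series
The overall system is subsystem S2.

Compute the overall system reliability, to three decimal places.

Parallel (alarm module, user-interface board, and battery pack): 1 − (1 − 0.93400)(1 − 0.85700)(1 − 0.79000) = 0.99802
Series (occlusion detector, drive motor, and [0.99802]): 0.99400 × 0.87400 × 0.99802 = 0.867

0.867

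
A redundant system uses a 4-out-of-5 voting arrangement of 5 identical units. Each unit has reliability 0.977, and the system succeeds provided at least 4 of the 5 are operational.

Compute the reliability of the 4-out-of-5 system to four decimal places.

R = Σ_{i=4}^{5} C(5,i) p^i (1−p)^{5−i} with p = 0.977
C(5,4)·0.977^4·0.023^1 = 0.104779
C(5,5)·0.977^5·0.023^0 = 0.890170
Sum = 0.9949

0.9949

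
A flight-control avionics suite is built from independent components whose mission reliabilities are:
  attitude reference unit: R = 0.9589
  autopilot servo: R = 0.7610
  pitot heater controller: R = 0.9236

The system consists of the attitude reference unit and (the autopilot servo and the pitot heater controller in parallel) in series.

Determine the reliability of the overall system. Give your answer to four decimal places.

0.9414

Parallel (autopilot servo and pitot heater controller): 1 − (1 − 0.761000)(1 − 0.923600) = 0.981740
Series (attitude reference unit and [0.981740]): 0.958900 × 0.981740 = 0.9414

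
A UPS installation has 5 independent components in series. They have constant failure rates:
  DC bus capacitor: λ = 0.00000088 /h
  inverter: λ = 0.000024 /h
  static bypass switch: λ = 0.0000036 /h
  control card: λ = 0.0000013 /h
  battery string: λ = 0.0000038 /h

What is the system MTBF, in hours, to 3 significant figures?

29800

Series of exponential components: λ_sys = Σ λ_i
λ_sys = 0.00000088 + 0.000024 + 0.0000036 + 0.0000013 + 0.0000038 = 3.3580e-05 /h
MTBF = 1 / λ_sys = 29800 h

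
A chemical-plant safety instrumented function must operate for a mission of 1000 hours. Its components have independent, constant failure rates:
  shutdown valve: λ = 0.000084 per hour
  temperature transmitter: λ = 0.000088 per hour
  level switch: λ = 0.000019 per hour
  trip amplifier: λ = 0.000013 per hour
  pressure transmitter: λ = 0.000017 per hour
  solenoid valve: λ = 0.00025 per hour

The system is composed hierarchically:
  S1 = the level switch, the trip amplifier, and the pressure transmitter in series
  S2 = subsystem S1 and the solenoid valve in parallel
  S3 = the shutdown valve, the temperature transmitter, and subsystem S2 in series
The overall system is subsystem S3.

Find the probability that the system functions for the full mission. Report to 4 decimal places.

0.8331

R(shutdown valve) = exp(−0.000084 × 1000) = 0.919431
R(temperature transmitter) = exp(−0.000088 × 1000) = 0.915761
R(level switch) = exp(−0.000019 × 1000) = 0.981179
R(trip amplifier) = exp(−0.000013 × 1000) = 0.987084
R(pressure transmitter) = exp(−0.000017 × 1000) = 0.983144
R(solenoid valve) = exp(−0.00025 × 1000) = 0.778801
Series (level switch, trip amplifier, and pressure transmitter): 0.981179 × 0.987084 × 0.983144 = 0.952181
Parallel ([0.952181] and solenoid valve): 1 − (1 − 0.952181)(1 − 0.778801) = 0.989422
Series (shutdown valve, temperature transmitter, and [0.989422]): 0.919431 × 0.915761 × 0.989422 = 0.8331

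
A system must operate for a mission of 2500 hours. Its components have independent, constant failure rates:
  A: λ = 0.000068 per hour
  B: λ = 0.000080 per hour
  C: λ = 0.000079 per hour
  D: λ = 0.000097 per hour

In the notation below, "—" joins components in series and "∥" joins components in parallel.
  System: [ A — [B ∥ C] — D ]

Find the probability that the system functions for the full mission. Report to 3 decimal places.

0.640

R(A) = exp(−0.000068 × 2500) = 0.84366
R(B) = exp(−0.000080 × 2500) = 0.81873
R(C) = exp(−0.000079 × 2500) = 0.82078
R(D) = exp(−0.000097 × 2500) = 0.78466
Parallel (B and C): 1 − (1 − 0.81873)(1 − 0.82078) = 0.96751
Series (A, [0.96751], and D): 0.84366 × 0.96751 × 0.78466 = 0.640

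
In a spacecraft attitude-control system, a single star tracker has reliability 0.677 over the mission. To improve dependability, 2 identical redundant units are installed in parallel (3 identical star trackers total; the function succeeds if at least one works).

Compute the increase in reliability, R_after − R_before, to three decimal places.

0.289

R_before = 0.677
R_after = 1 − (1 − 0.677)^3 = 0.966
ΔR = 0.966 − 0.677 = 0.289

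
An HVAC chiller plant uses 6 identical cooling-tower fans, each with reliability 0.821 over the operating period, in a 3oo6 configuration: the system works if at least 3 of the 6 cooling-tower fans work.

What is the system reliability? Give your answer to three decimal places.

0.989

R = Σ_{i=3}^{6} C(6,i) p^i (1−p)^{6−i} with p = 0.821
C(6,3)·0.821^3·0.179^3 = 0.06348
C(6,4)·0.821^4·0.179^2 = 0.21836
C(6,5)·0.821^5·0.179^1 = 0.40061
C(6,6)·0.821^6·0.179^0 = 0.30624
Sum = 0.989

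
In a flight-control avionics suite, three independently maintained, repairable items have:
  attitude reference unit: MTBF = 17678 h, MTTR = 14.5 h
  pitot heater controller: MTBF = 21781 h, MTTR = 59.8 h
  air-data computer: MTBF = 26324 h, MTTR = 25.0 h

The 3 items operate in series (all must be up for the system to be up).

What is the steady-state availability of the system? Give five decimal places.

A(attitude reference unit) = MTBF/(MTBF+MTTR) = 17678/(17678+14.5) = 0.999180
A(pitot heater controller) = MTBF/(MTBF+MTTR) = 21781/(21781+59.8) = 0.997262
A(air-data computer) = MTBF/(MTBF+MTTR) = 26324/(26324+25.0) = 0.999051
Series availability: 0.999180 × 0.997262 × 0.999051 = 0.99550

0.99550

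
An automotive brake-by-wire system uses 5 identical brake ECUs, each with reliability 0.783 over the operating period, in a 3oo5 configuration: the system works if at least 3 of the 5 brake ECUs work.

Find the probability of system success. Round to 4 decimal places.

R = Σ_{i=3}^{5} C(5,i) p^i (1−p)^{5−i} with p = 0.783
C(5,3)·0.783^3·0.217^2 = 0.226050
C(5,4)·0.783^4·0.217^1 = 0.407828
C(5,5)·0.783^5·0.217^0 = 0.294313
Sum = 0.9282

0.9282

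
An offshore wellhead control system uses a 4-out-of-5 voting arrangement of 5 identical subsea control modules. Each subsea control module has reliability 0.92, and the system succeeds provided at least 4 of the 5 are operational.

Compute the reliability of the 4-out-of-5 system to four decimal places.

R = Σ_{i=4}^{5} C(5,i) p^i (1−p)^{5−i} with p = 0.92
C(5,4)·0.92^4·0.08^1 = 0.286557
C(5,5)·0.92^5·0.08^0 = 0.659082
Sum = 0.9456

0.9456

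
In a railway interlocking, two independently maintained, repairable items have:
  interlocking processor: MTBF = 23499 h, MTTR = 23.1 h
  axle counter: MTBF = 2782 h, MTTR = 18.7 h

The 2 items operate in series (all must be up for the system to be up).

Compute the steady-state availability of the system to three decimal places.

A(interlocking processor) = MTBF/(MTBF+MTTR) = 23499/(23499+23.1) = 0.999018
A(axle counter) = MTBF/(MTBF+MTTR) = 2782/(2782+18.7) = 0.993323
Series availability: 0.999018 × 0.993323 = 0.992

0.992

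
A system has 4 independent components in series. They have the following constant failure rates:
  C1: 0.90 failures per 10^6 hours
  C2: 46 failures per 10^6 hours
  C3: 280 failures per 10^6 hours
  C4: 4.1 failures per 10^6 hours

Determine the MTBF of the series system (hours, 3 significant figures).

Series of exponential components: λ_sys = Σ λ_i
λ_sys = 0.00000090 + 0.000046 + 0.00028 + 0.0000041 = 3.3100e-04 /h
MTBF = 1 / λ_sys = 3020 h

3020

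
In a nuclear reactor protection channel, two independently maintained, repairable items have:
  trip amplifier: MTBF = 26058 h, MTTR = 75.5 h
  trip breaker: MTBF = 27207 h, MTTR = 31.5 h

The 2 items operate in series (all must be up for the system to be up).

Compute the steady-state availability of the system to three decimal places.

0.996

A(trip amplifier) = MTBF/(MTBF+MTTR) = 26058/(26058+75.5) = 0.997111
A(trip breaker) = MTBF/(MTBF+MTTR) = 27207/(27207+31.5) = 0.998844
Series availability: 0.997111 × 0.998844 = 0.996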